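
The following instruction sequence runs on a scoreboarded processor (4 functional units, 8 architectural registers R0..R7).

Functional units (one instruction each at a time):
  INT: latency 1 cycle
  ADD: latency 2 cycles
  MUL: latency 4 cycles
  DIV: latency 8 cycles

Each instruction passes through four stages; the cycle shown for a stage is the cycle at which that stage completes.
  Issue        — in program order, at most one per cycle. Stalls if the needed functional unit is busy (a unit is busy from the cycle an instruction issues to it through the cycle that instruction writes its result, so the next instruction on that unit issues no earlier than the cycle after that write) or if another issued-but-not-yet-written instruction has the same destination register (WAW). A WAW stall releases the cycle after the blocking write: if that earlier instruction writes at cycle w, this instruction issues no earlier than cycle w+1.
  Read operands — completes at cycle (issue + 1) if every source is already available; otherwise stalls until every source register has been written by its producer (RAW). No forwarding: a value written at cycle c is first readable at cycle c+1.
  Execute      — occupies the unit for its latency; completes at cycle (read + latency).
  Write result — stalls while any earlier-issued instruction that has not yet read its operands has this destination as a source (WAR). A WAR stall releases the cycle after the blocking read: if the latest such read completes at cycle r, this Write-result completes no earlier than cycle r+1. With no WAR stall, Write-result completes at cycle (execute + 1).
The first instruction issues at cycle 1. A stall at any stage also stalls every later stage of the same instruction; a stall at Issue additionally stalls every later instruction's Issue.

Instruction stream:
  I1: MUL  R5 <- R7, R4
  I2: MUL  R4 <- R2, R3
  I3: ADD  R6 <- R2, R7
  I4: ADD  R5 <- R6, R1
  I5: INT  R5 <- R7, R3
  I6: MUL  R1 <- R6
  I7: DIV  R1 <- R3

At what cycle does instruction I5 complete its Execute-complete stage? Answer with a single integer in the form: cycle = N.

I1 -> (1, 2, 6, 7)
I2 -> (8, 9, 13, 14)  // struct: MUL busy until I1 writes@7
I3 -> (9, 10, 12, 13)
I4 -> (14, 15, 17, 18)  // struct: ADD busy until I3 writes@13
I5 -> (19, 20, 21, 22)  // WAW R5: wait I4 write@18
I6 -> (20, 21, 25, 26)
I7 -> (27, 28, 36, 37)  // WAW R1: wait I6 write@26

cycle = 21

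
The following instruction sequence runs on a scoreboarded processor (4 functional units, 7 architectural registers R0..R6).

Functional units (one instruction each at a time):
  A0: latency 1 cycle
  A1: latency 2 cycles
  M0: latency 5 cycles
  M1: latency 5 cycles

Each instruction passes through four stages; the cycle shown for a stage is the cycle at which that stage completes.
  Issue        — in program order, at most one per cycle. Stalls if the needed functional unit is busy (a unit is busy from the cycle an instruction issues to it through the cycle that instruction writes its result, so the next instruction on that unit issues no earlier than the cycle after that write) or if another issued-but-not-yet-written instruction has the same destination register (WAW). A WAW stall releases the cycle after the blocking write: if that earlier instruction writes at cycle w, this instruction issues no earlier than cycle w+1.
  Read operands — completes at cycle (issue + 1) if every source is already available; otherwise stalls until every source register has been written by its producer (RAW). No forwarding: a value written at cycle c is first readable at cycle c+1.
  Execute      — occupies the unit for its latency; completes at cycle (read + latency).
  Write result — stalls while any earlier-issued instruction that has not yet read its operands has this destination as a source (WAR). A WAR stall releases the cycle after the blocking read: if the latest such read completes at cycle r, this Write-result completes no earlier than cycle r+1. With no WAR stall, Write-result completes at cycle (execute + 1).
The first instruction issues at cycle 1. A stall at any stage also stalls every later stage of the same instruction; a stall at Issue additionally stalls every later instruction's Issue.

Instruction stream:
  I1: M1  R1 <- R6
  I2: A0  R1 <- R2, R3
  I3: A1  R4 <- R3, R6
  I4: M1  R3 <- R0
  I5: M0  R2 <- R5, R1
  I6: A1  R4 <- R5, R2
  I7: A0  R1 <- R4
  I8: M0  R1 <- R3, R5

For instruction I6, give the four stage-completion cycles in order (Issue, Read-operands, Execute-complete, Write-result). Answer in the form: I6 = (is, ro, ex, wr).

I6 = (15, 20, 22, 23)

c1: I1 issues→M1
c2: I1 reads
c7: I1 exec-done
c8: I1 writes R1
c9: I2 issues→A0
c10: I2 reads · I3 issues→A1
c11: I2 exec-done · I3 reads · I4 issues→M1
c12: I2 writes R1 · I4 reads · I5 issues→M0
c13: I3 exec-done · I5 reads
c14: I3 writes R4
c15: I6 issues→A1
c16: I7 issues→A0
c17: I4 exec-done
c18: I4 writes R3 · I5 exec-done
c19: I5 writes R2
c20: I6 reads
c22: I6 exec-done
c23: I6 writes R4
c24: I7 reads
c25: I7 exec-done
c26: I7 writes R1
c27: I8 issues→M0
c28: I8 reads
c33: I8 exec-done
c34: I8 writes R1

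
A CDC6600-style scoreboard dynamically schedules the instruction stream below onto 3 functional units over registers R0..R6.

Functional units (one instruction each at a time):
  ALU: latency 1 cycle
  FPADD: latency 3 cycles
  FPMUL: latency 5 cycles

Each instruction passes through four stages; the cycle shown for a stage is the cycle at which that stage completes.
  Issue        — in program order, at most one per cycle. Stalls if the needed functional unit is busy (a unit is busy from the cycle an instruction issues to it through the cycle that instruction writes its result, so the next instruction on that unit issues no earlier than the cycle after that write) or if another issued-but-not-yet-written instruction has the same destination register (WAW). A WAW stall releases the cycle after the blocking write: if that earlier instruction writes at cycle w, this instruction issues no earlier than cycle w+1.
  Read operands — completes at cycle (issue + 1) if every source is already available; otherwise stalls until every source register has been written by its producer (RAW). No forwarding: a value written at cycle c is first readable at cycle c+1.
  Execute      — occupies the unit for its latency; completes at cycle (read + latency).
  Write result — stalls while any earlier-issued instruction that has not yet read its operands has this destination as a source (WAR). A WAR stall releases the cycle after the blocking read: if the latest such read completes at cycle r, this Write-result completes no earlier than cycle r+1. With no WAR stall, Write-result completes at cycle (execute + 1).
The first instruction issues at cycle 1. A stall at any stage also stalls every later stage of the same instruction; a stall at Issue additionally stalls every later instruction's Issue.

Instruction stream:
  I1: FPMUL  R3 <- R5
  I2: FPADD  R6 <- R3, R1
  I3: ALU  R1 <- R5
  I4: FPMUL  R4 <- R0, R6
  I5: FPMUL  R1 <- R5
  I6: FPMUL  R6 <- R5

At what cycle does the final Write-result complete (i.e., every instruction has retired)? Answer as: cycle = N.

cycle = 36

1) issue 1, read 2, done 7, write 8
2) issue 2, read 9, done 12, write 13  <RAW R3: wait I1 write@8>
3) issue 3, read 4, done 5, write 10  <WAR R1: wait I2 read@9>
4) issue 9, read 14, done 19, write 20  <struct: FPMUL busy until I1 writes@8 / RAW R6: wait I2 write@13>
5) issue 21, read 22, done 27, write 28  <struct: FPMUL busy until I4 writes@20>
6) issue 29, read 30, done 35, write 36  <struct: FPMUL busy until I5 writes@28>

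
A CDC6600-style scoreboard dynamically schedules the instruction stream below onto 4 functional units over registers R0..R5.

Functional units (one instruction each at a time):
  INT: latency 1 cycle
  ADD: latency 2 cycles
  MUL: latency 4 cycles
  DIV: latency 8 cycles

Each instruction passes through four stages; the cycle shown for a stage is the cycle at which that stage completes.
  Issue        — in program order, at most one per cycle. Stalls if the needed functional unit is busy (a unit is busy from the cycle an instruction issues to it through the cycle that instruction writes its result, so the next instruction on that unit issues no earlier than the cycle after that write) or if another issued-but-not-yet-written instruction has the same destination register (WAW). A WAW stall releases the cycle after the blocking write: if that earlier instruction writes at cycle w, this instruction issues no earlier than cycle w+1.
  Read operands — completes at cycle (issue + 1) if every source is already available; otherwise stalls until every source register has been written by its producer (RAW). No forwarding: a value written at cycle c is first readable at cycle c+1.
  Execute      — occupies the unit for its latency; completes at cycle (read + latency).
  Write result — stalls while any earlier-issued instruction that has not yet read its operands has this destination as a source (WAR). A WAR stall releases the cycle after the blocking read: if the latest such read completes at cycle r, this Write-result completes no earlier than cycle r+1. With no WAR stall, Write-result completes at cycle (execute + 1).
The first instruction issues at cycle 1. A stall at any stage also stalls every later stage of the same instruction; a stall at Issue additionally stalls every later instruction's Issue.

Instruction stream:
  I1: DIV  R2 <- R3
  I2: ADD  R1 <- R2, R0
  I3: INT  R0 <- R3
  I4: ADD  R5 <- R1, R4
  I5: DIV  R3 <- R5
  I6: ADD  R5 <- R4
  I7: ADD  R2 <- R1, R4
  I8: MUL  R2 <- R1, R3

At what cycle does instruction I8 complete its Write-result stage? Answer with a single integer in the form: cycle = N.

c1: issue I1 (DIV)
c2: I1 read-ops, issue I2 (ADD)
c3: issue I3 (INT)
c4: I3 read-ops
c5: I3 finished on INT
c10: I1 finished on DIV
c11: I1→R2
c12: I2 read-ops
c13: I3→R0
c14: I2 finished on ADD
c15: I2→R1
c16: issue I4 (ADD)
c17: I4 read-ops, issue I5 (DIV)
c19: I4 finished on ADD
c20: I4→R5
c21: I5 read-ops, issue I6 (ADD)
c22: I6 read-ops
c24: I6 finished on ADD
c25: I6→R5
c26: issue I7 (ADD)
c27: I7 read-ops
c29: I5 finished on DIV, I7 finished on ADD
c30: I5→R3, I7→R2
c31: issue I8 (MUL)
c32: I8 read-ops
c36: I8 finished on MUL
c37: I8→R2

cycle = 37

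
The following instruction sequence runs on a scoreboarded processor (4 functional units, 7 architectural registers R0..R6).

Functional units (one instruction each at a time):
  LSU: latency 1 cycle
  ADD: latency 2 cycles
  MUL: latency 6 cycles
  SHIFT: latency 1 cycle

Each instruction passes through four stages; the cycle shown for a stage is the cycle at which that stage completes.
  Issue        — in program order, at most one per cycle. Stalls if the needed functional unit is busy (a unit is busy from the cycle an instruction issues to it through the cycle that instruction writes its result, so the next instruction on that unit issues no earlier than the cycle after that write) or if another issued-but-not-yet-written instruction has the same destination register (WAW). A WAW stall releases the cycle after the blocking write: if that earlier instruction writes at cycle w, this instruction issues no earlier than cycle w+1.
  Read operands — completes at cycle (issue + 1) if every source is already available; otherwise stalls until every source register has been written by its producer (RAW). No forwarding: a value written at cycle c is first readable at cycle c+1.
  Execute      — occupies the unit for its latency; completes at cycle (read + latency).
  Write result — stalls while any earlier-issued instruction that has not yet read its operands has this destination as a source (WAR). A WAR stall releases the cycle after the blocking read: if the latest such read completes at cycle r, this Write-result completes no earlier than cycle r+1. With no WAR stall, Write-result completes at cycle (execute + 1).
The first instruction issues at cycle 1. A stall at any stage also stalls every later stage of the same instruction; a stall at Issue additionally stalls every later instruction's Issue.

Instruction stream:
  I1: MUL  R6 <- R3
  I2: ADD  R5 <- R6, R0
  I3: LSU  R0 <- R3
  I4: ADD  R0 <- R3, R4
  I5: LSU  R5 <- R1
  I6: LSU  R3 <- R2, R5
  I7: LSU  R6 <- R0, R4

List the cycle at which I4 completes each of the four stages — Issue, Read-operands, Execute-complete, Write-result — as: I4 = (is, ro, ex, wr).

cycle 1: issue I1 (MUL)
cycle 2: I1 read-ops; issue I2 (ADD)
cycle 3: issue I3 (LSU)
cycle 4: I3 read-ops
cycle 5: I3 finished on LSU
cycle 8: I1 finished on MUL
cycle 9: I1→R6
cycle 10: I2 read-ops
cycle 11: I3→R0
cycle 12: I2 finished on ADD
cycle 13: I2→R5
cycle 14: issue I4 (ADD)
cycle 15: I4 read-ops; issue I5 (LSU)
cycle 16: I5 read-ops
cycle 17: I4 finished on ADD; I5 finished on LSU
cycle 18: I4→R0; I5→R5
cycle 19: issue I6 (LSU)
cycle 20: I6 read-ops
cycle 21: I6 finished on LSU
cycle 22: I6→R3
cycle 23: issue I7 (LSU)
cycle 24: I7 read-ops
cycle 25: I7 finished on LSU
cycle 26: I7→R6

I4 = (14, 15, 17, 18)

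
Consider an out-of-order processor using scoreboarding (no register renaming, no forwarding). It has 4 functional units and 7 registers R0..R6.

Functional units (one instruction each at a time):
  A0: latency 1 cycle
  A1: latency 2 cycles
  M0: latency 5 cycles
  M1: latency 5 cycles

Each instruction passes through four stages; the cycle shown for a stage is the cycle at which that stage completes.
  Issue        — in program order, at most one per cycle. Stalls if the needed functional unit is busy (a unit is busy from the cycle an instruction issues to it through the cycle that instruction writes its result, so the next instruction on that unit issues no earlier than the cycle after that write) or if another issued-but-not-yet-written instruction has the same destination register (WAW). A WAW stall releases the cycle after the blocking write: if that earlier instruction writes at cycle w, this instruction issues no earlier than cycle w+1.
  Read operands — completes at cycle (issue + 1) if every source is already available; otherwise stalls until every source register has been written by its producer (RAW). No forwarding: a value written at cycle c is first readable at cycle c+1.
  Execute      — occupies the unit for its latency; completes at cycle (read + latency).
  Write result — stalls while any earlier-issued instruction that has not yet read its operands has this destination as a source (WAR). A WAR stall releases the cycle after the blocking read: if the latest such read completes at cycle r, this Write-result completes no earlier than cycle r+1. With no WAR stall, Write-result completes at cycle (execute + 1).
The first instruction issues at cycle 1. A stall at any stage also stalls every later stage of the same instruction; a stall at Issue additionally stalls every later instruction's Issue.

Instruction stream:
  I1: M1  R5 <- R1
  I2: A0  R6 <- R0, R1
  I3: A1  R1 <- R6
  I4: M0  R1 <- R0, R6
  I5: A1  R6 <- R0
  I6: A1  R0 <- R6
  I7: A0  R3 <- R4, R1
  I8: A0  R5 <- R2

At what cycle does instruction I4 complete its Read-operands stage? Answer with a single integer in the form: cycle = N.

I1 -> (1, 2, 7, 8)
I2 -> (2, 3, 4, 5)
I3 -> (3, 6, 8, 9)  // RAW R6: wait I2 write@5
I4 -> (10, 11, 16, 17)  // WAW R1: wait I3 write@9
I5 -> (11, 12, 14, 15)
I6 -> (16, 17, 19, 20)  // struct: A1 busy until I5 writes@15
I7 -> (17, 18, 19, 20)
I8 -> (21, 22, 23, 24)  // struct: A0 busy until I7 writes@20

cycle = 11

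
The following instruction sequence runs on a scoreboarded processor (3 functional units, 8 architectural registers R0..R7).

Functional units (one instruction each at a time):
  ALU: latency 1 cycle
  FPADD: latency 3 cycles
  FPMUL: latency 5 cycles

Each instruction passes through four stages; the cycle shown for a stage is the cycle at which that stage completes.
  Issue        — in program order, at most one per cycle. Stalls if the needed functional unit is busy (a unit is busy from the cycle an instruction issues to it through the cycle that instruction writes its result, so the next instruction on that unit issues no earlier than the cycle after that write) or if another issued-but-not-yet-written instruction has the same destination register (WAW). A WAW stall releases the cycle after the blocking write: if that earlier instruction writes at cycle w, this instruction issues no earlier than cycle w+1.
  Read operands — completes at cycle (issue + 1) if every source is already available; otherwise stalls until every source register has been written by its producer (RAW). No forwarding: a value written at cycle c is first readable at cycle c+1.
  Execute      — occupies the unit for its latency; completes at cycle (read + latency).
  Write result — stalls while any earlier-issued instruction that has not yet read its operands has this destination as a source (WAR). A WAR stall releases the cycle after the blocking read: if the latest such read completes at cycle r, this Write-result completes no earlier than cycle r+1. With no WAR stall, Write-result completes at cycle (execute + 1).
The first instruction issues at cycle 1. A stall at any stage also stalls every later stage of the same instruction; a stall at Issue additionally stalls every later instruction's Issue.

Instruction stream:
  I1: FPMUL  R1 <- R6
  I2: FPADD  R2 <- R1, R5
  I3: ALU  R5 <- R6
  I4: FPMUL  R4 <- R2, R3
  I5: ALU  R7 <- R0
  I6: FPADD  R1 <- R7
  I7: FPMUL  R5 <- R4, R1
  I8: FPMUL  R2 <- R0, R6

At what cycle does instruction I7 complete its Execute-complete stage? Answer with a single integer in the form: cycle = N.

t=1  I1 issues→FPMUL
t=2  I1 reads | I2 issues→FPADD
t=3  I3 issues→ALU
t=4  I3 reads
t=5  I3 exec-done
t=7  I1 exec-done
t=8  I1 writes R1
t=9  I2 reads | I4 issues→FPMUL
t=10  I3 writes R5
t=11  I5 issues→ALU
t=12  I2 exec-done | I5 reads
t=13  I2 writes R2 | I5 exec-done
t=14  I4 reads | I5 writes R7 | I6 issues→FPADD
t=15  I6 reads
t=18  I6 exec-done
t=19  I4 exec-done | I6 writes R1
t=20  I4 writes R4
t=21  I7 issues→FPMUL
t=22  I7 reads
t=27  I7 exec-done
t=28  I7 writes R5
t=29  I8 issues→FPMUL
t=30  I8 reads
t=35  I8 exec-done
t=36  I8 writes R2

cycle = 27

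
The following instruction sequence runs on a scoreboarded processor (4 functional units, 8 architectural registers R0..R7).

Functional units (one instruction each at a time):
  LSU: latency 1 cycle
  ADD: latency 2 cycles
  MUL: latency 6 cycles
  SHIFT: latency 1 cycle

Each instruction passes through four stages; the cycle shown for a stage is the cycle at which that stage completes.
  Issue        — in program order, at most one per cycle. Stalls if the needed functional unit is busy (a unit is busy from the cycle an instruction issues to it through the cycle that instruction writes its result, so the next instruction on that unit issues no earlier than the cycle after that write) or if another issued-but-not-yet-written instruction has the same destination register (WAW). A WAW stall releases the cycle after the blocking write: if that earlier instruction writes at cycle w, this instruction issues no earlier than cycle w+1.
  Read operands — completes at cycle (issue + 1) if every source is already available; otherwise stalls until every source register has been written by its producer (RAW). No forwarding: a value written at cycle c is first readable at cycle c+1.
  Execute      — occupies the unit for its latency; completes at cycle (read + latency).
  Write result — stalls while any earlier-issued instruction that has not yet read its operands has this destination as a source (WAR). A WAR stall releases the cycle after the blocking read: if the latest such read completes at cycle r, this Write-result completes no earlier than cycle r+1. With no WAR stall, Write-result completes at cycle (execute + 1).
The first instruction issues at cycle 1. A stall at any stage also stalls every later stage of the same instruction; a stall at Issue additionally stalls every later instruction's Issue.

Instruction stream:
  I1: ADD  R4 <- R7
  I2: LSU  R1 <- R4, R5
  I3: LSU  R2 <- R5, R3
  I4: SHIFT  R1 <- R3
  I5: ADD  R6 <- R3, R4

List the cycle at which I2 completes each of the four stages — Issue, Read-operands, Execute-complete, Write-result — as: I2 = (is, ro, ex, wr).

I2 = (2, 6, 7, 8)

1) issue 1, read 2, done 4, write 5
2) issue 2, read 6, done 7, write 8  <RAW R4: wait I1 write@5>
3) issue 9, read 10, done 11, write 12  <struct: LSU busy until I2 writes@8>
4) issue 10, read 11, done 12, write 13
5) issue 11, read 12, done 14, write 15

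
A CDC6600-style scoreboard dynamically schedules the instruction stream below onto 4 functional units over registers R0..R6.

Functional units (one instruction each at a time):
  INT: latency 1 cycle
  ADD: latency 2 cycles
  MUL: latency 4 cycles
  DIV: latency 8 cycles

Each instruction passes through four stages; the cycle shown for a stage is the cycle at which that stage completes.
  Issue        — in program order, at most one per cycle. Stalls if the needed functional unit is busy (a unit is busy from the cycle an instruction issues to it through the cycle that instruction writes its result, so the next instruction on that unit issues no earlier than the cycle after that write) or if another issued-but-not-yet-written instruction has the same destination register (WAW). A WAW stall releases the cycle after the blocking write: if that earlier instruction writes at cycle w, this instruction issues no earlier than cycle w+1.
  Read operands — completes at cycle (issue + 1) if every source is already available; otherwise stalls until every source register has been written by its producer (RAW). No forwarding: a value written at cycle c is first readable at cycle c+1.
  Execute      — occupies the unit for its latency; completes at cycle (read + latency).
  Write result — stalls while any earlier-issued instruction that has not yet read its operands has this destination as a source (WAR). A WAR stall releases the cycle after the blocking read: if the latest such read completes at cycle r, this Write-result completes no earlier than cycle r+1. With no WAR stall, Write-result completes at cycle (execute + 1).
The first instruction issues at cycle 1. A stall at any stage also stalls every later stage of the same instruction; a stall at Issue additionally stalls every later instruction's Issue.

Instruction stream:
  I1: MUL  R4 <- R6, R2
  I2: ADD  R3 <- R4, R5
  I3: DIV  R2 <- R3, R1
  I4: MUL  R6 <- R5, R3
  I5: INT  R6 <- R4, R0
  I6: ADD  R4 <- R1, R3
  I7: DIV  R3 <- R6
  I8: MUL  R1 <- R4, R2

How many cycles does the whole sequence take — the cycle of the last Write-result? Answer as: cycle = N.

cycle = 32

t=1  I1 issues→MUL
t=2  I1 reads, I2 issues→ADD
t=3  I3 issues→DIV
t=6  I1 exec-done
t=7  I1 writes R4
t=8  I2 reads, I4 issues→MUL
t=10  I2 exec-done
t=11  I2 writes R3
t=12  I3 reads, I4 reads
t=16  I4 exec-done
t=17  I4 writes R6
t=18  I5 issues→INT
t=19  I5 reads, I6 issues→ADD
t=20  I3 exec-done, I5 exec-done, I6 reads
t=21  I3 writes R2, I5 writes R6
t=22  I6 exec-done, I7 issues→DIV
t=23  I6 writes R4, I7 reads, I8 issues→MUL
t=24  I8 reads
t=28  I8 exec-done
t=29  I8 writes R1
t=31  I7 exec-done
t=32  I7 writes R3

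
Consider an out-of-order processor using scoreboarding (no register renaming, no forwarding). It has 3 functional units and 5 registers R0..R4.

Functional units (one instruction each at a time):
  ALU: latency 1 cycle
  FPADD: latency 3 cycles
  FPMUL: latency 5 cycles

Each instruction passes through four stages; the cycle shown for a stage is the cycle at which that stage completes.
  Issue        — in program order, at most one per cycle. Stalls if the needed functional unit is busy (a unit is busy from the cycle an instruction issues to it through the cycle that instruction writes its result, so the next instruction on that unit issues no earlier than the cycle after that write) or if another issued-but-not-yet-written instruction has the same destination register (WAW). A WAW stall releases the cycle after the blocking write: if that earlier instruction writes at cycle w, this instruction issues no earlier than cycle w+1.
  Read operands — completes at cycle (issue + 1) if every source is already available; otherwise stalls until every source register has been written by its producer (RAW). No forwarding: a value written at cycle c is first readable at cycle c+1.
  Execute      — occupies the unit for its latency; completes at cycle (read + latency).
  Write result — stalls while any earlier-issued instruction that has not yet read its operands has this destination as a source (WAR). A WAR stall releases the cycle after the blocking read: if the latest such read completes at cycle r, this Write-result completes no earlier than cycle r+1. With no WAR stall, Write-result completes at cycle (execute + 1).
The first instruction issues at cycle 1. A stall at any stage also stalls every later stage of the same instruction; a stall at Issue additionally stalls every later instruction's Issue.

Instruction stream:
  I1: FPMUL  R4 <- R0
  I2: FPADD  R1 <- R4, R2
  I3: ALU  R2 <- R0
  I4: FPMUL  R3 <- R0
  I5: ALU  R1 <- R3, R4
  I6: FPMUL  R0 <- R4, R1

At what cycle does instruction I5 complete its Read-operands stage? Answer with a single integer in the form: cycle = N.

  I1 | 1 | 2 | 7 | 8
  I2 | 2 | 9 | 12 | 13   RAW R4: wait I1 write@8
  I3 | 3 | 4 | 5 | 10   WAR R2: wait I2 read@9
  I4 | 9 | 10 | 15 | 16   struct: FPMUL busy until I1 writes@8
  I5 | 14 | 17 | 18 | 19   WAW R1: wait I2 write@13 · RAW R3: wait I4 write@16
  I6 | 17 | 20 | 25 | 26   struct: FPMUL busy until I4 writes@16 · RAW R1: wait I5 write@19

cycle = 17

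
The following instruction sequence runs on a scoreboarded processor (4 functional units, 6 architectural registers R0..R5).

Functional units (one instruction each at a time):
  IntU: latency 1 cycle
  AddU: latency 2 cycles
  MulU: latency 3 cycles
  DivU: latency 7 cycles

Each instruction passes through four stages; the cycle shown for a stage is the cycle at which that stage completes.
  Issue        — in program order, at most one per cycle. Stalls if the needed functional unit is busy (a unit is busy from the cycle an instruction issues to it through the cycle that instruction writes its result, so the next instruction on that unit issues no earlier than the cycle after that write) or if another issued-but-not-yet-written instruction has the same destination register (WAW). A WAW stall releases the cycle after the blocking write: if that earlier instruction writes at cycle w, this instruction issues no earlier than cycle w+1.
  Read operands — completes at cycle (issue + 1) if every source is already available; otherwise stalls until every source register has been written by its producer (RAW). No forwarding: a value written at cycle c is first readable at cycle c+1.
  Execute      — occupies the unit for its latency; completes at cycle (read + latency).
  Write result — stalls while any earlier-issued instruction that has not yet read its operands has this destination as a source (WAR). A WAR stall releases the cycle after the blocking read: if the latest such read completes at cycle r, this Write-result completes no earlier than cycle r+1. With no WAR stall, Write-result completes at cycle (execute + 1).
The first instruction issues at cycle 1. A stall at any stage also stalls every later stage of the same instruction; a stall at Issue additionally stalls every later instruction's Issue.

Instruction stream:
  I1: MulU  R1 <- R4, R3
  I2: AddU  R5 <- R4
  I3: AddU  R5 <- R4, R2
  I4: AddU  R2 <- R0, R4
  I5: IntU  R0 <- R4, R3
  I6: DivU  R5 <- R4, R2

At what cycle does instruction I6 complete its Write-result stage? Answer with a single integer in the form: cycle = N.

cycle = 25

I1: IS=1 RO=2 EX=5 WR=6
I2: IS=2 RO=3 EX=5 WR=6
I3: IS=7 RO=8 EX=10 WR=11  [struct: AddU busy until I2 writes@6]
I4: IS=12 RO=13 EX=15 WR=16  [struct: AddU busy until I3 writes@11]
I5: IS=13 RO=14 EX=15 WR=16
I6: IS=14 RO=17 EX=24 WR=25  [RAW R2: wait I4 write@16]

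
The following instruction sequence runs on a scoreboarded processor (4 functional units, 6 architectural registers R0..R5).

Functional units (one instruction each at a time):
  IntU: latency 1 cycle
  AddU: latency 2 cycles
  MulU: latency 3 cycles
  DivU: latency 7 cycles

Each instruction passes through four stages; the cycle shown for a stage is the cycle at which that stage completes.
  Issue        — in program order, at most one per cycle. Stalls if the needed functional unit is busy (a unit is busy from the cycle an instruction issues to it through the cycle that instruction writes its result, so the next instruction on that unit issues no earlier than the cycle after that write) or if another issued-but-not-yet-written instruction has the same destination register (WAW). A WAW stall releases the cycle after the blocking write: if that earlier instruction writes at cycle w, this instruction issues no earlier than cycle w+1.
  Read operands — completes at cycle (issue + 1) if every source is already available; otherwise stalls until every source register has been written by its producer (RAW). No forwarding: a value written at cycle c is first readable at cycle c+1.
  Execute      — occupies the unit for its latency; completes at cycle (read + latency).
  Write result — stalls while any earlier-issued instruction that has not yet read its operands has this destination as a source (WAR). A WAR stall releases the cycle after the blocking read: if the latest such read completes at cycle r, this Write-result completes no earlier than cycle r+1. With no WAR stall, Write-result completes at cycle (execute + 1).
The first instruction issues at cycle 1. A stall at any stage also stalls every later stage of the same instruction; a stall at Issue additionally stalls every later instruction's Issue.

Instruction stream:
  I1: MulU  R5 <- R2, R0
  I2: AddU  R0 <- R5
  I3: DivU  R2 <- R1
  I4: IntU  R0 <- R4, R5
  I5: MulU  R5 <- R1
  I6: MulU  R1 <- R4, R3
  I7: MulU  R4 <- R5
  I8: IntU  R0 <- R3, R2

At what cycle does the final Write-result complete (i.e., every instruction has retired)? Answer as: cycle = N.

cycle = 29

I1: IS=1 RO=2 EX=5 WR=6
I2: IS=2 RO=7 EX=9 WR=10  [RAW R5: wait I1 write@6]
I3: IS=3 RO=4 EX=11 WR=12
I4: IS=11 RO=12 EX=13 WR=14  [WAW R0: wait I2 write@10]
I5: IS=12 RO=13 EX=16 WR=17
I6: IS=18 RO=19 EX=22 WR=23  [struct: MulU busy until I5 writes@17]
I7: IS=24 RO=25 EX=28 WR=29  [struct: MulU busy until I6 writes@23]
I8: IS=25 RO=26 EX=27 WR=28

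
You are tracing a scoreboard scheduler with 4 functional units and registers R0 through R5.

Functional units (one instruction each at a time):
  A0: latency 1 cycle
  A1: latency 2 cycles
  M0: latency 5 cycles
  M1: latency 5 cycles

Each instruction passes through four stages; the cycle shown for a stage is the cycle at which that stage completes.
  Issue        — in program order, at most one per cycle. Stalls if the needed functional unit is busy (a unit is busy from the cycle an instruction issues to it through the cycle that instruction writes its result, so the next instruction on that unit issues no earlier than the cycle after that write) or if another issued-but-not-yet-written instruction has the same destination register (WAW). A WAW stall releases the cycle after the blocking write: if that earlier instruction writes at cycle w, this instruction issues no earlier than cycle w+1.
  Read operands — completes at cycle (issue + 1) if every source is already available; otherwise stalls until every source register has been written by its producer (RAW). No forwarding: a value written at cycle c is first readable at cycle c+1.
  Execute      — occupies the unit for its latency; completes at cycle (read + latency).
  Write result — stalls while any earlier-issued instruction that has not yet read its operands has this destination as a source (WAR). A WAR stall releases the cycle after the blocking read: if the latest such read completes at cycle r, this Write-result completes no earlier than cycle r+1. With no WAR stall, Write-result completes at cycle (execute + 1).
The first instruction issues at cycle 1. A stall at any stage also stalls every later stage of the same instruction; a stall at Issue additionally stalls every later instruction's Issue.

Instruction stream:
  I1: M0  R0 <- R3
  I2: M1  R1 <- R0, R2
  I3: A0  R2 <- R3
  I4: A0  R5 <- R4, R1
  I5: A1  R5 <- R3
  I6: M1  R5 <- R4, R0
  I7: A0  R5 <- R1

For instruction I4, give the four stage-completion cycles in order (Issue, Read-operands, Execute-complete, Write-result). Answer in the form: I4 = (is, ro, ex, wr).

I4 = (11, 16, 17, 18)

[I1] 1/2/7/8
[I2] 2/9/14/15  (RAW R0: wait I1 write@8)
[I3] 3/4/5/10  (WAR R2: wait I2 read@9)
[I4] 11/16/17/18  (struct: A0 busy until I3 writes@10; RAW R1: wait I2 write@15)
[I5] 19/20/22/23  (WAW R5: wait I4 write@18)
[I6] 24/25/30/31  (WAW R5: wait I5 write@23)
[I7] 32/33/34/35  (WAW R5: wait I6 write@31)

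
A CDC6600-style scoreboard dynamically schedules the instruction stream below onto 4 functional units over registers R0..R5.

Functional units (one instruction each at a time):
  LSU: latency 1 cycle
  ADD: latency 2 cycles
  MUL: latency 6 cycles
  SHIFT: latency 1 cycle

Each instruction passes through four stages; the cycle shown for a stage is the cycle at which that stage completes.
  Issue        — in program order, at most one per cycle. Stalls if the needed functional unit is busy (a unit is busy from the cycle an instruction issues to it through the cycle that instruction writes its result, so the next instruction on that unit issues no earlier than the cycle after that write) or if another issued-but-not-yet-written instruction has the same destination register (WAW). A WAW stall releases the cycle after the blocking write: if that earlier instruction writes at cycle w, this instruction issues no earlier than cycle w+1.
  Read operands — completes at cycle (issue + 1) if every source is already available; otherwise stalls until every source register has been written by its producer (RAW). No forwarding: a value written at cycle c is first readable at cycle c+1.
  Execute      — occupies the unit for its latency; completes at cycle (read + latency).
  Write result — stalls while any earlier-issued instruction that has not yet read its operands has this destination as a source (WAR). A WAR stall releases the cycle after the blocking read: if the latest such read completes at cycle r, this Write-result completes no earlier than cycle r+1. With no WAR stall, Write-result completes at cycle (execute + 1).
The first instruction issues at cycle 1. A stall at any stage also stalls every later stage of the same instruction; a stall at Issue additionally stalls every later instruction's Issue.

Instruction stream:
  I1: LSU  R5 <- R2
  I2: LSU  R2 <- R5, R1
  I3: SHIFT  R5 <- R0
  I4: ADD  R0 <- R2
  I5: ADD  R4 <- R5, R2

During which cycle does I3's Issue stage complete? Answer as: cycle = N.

cycle = 6

[1] issue I1 (LSU)
[2] I1 read-ops
[3] I1 finished on LSU
[4] I1→R5
[5] issue I2 (LSU)
[6] I2 read-ops | issue I3 (SHIFT)
[7] I2 finished on LSU | I3 read-ops | issue I4 (ADD)
[8] I2→R2 | I3 finished on SHIFT
[9] I3→R5 | I4 read-ops
[11] I4 finished on ADD
[12] I4→R0
[13] issue I5 (ADD)
[14] I5 read-ops
[16] I5 finished on ADD
[17] I5→R4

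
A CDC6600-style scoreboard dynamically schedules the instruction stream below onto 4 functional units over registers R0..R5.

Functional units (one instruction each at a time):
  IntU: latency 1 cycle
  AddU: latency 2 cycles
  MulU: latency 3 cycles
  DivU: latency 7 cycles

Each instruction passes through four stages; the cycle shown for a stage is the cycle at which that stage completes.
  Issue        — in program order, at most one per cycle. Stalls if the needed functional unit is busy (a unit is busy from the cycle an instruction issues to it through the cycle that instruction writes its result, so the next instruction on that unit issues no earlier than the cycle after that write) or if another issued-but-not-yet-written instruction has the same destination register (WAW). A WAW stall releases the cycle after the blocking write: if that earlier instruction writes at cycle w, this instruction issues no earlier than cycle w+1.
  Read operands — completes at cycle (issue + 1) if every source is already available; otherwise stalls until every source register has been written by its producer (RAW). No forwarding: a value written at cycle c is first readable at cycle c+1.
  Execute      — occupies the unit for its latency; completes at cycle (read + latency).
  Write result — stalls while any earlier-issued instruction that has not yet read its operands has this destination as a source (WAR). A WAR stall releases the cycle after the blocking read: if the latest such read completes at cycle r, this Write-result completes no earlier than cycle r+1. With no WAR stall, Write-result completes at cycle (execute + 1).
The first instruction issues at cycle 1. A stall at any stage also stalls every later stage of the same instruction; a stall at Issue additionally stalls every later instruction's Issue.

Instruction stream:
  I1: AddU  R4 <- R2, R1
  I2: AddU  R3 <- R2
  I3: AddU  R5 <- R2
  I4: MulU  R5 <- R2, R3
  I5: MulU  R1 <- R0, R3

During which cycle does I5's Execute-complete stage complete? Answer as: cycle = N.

cycle = 26

cycle 1: I1→AddU
cycle 2: I1 RO
cycle 4: I1 EX
cycle 5: I1 WR R4
cycle 6: I2→AddU
cycle 7: I2 RO
cycle 9: I2 EX
cycle 10: I2 WR R3
cycle 11: I3→AddU
cycle 12: I3 RO
cycle 14: I3 EX
cycle 15: I3 WR R5
cycle 16: I4→MulU
cycle 17: I4 RO
cycle 20: I4 EX
cycle 21: I4 WR R5
cycle 22: I5→MulU
cycle 23: I5 RO
cycle 26: I5 EX
cycle 27: I5 WR R1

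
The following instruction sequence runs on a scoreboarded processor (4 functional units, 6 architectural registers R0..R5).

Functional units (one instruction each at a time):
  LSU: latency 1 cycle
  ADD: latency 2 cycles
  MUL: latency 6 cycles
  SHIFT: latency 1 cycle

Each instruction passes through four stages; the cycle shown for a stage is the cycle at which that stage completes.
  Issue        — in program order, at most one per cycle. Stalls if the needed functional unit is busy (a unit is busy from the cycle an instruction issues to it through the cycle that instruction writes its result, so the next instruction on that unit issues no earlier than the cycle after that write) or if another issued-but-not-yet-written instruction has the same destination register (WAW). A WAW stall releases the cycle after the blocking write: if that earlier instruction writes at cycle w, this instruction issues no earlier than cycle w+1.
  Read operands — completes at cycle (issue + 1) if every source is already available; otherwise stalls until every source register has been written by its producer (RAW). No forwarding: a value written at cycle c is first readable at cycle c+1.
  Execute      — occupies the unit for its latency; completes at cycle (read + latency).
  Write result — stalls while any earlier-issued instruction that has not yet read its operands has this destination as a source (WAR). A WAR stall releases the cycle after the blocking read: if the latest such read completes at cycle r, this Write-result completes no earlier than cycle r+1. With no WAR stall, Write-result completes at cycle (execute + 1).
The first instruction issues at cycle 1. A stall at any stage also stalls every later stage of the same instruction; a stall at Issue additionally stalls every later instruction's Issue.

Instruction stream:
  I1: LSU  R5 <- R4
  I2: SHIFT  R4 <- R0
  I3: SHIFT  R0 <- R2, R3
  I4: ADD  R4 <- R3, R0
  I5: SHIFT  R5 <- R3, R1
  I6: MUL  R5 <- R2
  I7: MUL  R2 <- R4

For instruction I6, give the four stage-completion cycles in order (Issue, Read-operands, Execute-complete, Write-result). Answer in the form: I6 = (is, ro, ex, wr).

I6 = (14, 15, 21, 22)

[I1] 1/2/3/4
[I2] 2/3/4/5
[I3] 6/7/8/9  (struct: SHIFT busy until I2 writes@5)
[I4] 7/10/12/13  (RAW R0: wait I3 write@9)
[I5] 10/11/12/13  (struct: SHIFT busy until I3 writes@9)
[I6] 14/15/21/22  (WAW R5: wait I5 write@13)
[I7] 23/24/30/31  (struct: MUL busy until I6 writes@22)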